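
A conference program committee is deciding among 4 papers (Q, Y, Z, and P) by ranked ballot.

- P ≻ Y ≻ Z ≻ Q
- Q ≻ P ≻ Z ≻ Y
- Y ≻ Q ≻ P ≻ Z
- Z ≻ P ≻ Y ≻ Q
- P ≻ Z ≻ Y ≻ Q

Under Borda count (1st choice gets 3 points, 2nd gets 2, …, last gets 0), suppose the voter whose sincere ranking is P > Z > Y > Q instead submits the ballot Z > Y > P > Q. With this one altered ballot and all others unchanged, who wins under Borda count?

Borda totals with the altered ballot: Q 5, Y 8, Z 8, P 9.
The winner is unchanged: still P.

P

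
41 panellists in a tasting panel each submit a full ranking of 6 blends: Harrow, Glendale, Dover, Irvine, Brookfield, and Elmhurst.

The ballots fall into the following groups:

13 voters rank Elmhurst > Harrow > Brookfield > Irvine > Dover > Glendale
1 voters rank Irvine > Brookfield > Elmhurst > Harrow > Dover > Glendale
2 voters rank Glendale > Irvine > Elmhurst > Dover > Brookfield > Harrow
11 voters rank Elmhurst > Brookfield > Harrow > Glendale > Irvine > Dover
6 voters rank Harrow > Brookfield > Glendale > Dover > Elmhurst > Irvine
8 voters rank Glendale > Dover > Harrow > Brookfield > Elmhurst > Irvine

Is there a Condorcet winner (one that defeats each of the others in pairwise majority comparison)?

Yes

Head-to-head results (41 voters total):
Harrow vs Glendale: Harrow wins 31–10.
Harrow vs Dover: Harrow wins 31–10.
Harrow vs Irvine: Harrow wins 38–3.
Harrow vs Brookfield: Harrow wins 27–14.
Harrow vs Elmhurst: Elmhurst wins 27–14.
Glendale vs Dover: Glendale wins 27–14.
Glendale vs Irvine: Glendale wins 27–14.
Glendale vs Brookfield: Brookfield wins 31–10.
Glendale vs Elmhurst: Elmhurst wins 25–16.
Dover vs Irvine: Irvine wins 27–14.
Dover vs Brookfield: Brookfield wins 31–10.
Dover vs Elmhurst: Elmhurst wins 27–14.
Irvine vs Brookfield: Brookfield wins 38–3.
Irvine vs Elmhurst: Elmhurst wins 38–3.
Brookfield vs Elmhurst: Elmhurst wins 26–15.
Elmhurst beats each rival — Harrow (27–14), Glendale (25–16), Dover (27–14), Irvine (38–3), Brookfield (26–15) — so Elmhurst is the Condorcet winner.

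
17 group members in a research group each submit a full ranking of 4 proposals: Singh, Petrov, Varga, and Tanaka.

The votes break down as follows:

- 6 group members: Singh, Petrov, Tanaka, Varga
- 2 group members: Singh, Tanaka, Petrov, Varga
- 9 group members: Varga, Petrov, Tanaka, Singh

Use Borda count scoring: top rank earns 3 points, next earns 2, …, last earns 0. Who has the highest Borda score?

Borda scores:
  Singh: 6·3 + 2·3 + 9·0 = 24
  Petrov: 6·2 + 2·1 + 9·2 = 32
  Varga: 6·0 + 2·0 + 9·3 = 27
  Tanaka: 6·1 + 2·2 + 9·1 = 19
Petrov has the highest total.

Petrov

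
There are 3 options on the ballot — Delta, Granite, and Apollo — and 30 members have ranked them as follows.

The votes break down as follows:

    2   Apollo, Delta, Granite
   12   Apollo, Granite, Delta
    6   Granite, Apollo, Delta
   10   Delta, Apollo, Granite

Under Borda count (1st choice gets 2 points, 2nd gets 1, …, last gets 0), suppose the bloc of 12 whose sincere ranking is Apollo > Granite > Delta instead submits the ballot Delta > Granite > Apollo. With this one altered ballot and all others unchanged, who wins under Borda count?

Delta

Borda totals with the altered ballot: Delta 46, Granite 24, Apollo 20.
The switch changes the winner from Apollo to Delta.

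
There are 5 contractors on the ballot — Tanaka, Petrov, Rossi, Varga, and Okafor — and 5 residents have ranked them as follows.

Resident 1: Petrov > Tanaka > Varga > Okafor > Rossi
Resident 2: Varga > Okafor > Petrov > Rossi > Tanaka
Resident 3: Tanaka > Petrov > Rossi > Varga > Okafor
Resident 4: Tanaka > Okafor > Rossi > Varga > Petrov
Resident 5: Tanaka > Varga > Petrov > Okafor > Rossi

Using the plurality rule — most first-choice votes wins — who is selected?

Tanaka

First-place vote totals:
  Tanaka: 3
  Petrov: 1
  Rossi: 0
  Varga: 1
  Okafor: 0
Tanaka has the most first-place votes.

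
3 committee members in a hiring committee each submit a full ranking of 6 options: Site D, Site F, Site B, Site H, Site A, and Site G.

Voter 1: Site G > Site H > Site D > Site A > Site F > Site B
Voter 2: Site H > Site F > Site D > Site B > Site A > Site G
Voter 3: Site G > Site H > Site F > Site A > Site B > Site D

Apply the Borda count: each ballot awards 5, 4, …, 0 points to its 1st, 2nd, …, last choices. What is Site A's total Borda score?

Borda scores:
  Site D: 3 + 3 + 0 = 6
  Site F: 1 + 4 + 3 = 8
  Site B: 0 + 2 + 1 = 3
  Site H: 4 + 5 + 4 = 13
  Site A: 2 + 1 + 2 = 5
  Site G: 5 + 0 + 5 = 10

5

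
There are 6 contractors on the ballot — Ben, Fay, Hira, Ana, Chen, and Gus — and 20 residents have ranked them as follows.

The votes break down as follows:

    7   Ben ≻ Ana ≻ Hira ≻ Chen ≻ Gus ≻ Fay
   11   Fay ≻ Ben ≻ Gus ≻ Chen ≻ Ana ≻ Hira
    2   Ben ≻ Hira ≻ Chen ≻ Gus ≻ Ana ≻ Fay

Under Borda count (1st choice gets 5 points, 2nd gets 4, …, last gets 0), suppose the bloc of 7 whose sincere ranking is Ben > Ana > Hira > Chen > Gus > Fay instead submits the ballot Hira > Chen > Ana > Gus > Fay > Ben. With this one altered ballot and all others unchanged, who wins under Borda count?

Fay

Borda totals with the altered ballot: Ben 54, Fay 62, Hira 43, Ana 34, Chen 56, Gus 51.
The switch changes the winner from Ben to Fay.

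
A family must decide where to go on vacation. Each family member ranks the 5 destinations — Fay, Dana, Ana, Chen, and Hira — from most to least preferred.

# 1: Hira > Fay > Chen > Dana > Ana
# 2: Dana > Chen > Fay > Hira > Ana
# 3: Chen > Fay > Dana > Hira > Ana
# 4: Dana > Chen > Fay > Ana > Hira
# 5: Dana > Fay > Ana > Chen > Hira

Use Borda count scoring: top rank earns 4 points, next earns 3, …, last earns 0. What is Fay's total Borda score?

Borda scores:
  Fay: 3 + 2 + 3 + 2 + 3 = 13
  Dana: 1 + 4 + 2 + 4 + 4 = 15
  Ana: 0 + 0 + 0 + 1 + 2 = 3
  Chen: 2 + 3 + 4 + 3 + 1 = 13
  Hira: 4 + 1 + 1 + 0 + 0 = 6

13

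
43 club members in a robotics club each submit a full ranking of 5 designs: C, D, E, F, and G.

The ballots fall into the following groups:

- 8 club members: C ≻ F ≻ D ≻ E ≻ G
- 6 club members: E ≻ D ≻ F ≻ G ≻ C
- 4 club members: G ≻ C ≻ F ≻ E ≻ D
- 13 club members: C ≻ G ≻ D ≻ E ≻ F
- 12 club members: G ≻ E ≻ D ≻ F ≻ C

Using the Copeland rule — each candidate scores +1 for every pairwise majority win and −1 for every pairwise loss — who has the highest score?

Pairwise results:
  C vs D: C wins 25–18.
  C vs E: C wins 25–18.
  C vs F: C wins 25–18.
  C vs G: G wins 22–21.
  D vs E: E wins 22–21.
  D vs F: D wins 31–12.
  D vs G: G wins 29–14.
  E vs F: E wins 31–12.
  E vs G: G wins 29–14.
  F vs G: G wins 29–14.
Copeland scores (wins − losses):
  C: 3 − 1 = 2
  D: 1 − 3 = -2
  E: 2 − 2 = 0
  F: 0 − 4 = -4
  G: 4 − 0 = 4
G has the best Copeland score.

G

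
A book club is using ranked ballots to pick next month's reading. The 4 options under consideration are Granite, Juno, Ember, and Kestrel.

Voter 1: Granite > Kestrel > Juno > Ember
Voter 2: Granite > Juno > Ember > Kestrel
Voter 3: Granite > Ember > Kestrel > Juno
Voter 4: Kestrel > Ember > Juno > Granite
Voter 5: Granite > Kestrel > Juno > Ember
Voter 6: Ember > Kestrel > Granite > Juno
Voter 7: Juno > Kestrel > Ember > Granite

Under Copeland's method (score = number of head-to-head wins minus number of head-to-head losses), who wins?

Pairwise results:
  Granite vs Juno: Granite wins 5–2.
  Granite vs Ember: Granite wins 4–3.
  Granite vs Kestrel: Granite wins 4–3.
  Juno vs Ember: Juno wins 4–3.
  Juno vs Kestrel: Kestrel wins 5–2.
  Ember vs Kestrel: Kestrel wins 4–3.
Copeland scores (wins − losses):
  Granite: 3 − 0 = 3
  Juno: 1 − 2 = -1
  Ember: 0 − 3 = -3
  Kestrel: 2 − 1 = 1
Granite has the best Copeland score.

Granite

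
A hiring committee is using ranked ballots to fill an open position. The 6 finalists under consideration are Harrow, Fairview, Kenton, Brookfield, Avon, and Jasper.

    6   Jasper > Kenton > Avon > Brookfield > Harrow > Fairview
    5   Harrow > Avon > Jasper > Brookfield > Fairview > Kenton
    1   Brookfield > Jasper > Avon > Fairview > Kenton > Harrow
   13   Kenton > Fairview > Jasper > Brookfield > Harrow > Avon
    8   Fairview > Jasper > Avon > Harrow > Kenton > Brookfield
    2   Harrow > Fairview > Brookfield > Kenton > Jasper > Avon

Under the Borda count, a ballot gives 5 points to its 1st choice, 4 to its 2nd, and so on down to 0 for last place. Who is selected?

Jasper

Borda scores:
  Harrow: 6·1 + 5·5 + 0 + 13·1 + 8·2 + 2·5 = 70
  Fairview: 6·0 + 5·1 + 2 + 13·4 + 8·5 + 2·4 = 107
  Kenton: 6·4 + 5·0 + 1 + 13·5 + 8·1 + 2·2 = 102
  Brookfield: 6·2 + 5·2 + 5 + 13·2 + 8·0 + 2·3 = 59
  Avon: 6·3 + 5·4 + 3 + 13·0 + 8·3 + 2·0 = 65
  Jasper: 6·5 + 5·3 + 4 + 13·3 + 8·4 + 2·1 = 122
Jasper has the highest total.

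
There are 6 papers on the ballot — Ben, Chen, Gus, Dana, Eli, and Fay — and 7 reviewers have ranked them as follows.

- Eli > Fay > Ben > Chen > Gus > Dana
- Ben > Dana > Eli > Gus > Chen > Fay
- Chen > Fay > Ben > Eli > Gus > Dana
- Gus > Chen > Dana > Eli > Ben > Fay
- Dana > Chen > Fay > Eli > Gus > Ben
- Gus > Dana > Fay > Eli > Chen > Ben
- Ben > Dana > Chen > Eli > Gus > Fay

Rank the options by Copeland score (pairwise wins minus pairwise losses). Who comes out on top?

Pairwise results:
  Ben vs Chen: Chen wins 4–3.
  Ben vs Gus: Ben wins 4–3.
  Ben vs Dana: Ben wins 4–3.
  Ben vs Eli: Eli wins 4–3.
  Ben vs Fay: Fay wins 4–3.
  Chen vs Gus: Chen wins 4–3.
  Chen vs Dana: Dana wins 4–3.
  Chen vs Eli: Chen wins 4–3.
  Chen vs Fay: Chen wins 5–2.
  Gus vs Dana: Gus wins 4–3.
  Gus vs Eli: Eli wins 5–2.
  Gus vs Fay: Gus wins 4–3.
  Dana vs Eli: Dana wins 5–2.
  Dana vs Fay: Dana wins 5–2.
  Eli vs Fay: Eli wins 4–3.
Copeland scores (wins − losses):
  Ben: 2 − 3 = -1
  Chen: 4 − 1 = 3
  Gus: 2 − 3 = -1
  Dana: 3 − 2 = 1
  Eli: 3 − 2 = 1
  Fay: 1 − 4 = -3
Chen has the best Copeland score.

Chen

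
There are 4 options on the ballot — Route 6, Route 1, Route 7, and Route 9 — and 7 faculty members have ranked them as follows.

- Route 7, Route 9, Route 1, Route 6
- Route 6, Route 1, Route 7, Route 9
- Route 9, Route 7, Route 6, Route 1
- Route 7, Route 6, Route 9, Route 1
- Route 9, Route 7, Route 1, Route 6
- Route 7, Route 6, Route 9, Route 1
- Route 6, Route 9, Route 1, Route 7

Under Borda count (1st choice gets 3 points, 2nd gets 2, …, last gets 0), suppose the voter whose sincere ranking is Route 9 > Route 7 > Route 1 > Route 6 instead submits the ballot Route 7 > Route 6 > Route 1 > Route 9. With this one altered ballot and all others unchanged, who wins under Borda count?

Route 7

Borda totals with the altered ballot: Route 6 13, Route 1 5, Route 7 15, Route 9 9.
The winner is unchanged: still Route 7.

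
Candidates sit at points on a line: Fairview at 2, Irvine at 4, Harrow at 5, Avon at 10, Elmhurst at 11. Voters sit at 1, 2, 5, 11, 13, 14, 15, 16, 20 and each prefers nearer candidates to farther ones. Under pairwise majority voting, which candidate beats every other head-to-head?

With single-peaked preferences on a line, the Condorcet winner is the candidate closest to the median voter.
The median voter (position 13) is closest to Elmhurst at 11.
Check: Elmhurst vs Fairview — voters closer to Elmhurst: 6 of 9.

Elmhurst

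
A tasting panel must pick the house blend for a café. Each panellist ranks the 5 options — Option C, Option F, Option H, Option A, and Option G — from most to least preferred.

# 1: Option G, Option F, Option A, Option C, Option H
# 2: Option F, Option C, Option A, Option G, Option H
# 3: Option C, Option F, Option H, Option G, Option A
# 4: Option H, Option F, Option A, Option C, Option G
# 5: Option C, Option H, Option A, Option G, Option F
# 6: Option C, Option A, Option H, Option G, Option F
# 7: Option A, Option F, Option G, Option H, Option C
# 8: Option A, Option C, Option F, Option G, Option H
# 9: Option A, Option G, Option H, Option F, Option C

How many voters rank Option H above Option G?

Ballots ranking Option H above Option G: 4.
Ballots ranking Option G above Option H: 5.
So 4 of 9 voters prefer Option H to Option G.

4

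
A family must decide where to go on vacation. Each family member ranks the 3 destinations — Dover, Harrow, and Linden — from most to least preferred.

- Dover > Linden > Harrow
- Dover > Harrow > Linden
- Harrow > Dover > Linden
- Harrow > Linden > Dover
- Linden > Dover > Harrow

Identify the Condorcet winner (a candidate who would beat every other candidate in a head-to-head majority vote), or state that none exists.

Dover

Head-to-head results (5 voters total):
Dover vs Harrow: Dover wins 3–2.
Dover vs Linden: Dover wins 3–2.
Harrow vs Linden: Harrow wins 3–2.
Dover beats each rival — Harrow (3–2), Linden (3–2) — so Dover is the Condorcet winner.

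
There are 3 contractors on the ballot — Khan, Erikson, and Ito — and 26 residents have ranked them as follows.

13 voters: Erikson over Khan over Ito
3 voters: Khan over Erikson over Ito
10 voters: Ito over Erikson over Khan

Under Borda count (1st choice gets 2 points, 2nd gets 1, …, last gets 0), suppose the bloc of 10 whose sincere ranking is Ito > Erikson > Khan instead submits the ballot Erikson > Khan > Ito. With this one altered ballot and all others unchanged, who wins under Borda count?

Erikson

Borda totals with the altered ballot: Khan 29, Erikson 49, Ito 0.
The winner is unchanged: still Erikson.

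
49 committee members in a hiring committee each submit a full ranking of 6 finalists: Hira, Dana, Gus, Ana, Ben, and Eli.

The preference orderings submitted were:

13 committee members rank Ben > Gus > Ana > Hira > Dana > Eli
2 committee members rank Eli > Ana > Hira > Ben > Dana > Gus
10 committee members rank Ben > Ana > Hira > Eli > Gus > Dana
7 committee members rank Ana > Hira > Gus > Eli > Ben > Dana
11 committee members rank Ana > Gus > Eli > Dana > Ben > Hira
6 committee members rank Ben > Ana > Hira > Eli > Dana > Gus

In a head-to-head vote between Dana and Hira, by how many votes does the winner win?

27

Ballots ranking Dana above Hira: 11.
Ballots ranking Hira above Dana: 13+2+10+7+6 = 38.
Hira wins 38–11, a margin of 27.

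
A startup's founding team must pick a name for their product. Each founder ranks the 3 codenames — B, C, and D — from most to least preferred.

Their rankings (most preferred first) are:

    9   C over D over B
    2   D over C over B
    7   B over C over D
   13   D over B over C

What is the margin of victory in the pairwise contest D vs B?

Ballots ranking D above B: 9+2+13 = 24.
Ballots ranking B above D: 7.
D wins 24–7, a margin of 17.

17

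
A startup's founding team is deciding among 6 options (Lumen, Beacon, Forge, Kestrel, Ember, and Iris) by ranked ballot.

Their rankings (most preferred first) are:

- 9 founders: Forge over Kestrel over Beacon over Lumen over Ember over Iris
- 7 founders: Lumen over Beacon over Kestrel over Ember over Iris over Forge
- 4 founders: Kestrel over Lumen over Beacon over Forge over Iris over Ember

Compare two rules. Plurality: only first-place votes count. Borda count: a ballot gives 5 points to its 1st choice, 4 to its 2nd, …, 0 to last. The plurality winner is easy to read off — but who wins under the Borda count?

Kestrel

Plurality first-place counts: Lumen 7, Beacon 0, Forge 9, Kestrel 4, Ember 0, Iris 0 → Forge.
Borda totals: Lumen 69, Beacon 67, Forge 53, Kestrel 77, Ember 23, Iris 11 → Kestrel.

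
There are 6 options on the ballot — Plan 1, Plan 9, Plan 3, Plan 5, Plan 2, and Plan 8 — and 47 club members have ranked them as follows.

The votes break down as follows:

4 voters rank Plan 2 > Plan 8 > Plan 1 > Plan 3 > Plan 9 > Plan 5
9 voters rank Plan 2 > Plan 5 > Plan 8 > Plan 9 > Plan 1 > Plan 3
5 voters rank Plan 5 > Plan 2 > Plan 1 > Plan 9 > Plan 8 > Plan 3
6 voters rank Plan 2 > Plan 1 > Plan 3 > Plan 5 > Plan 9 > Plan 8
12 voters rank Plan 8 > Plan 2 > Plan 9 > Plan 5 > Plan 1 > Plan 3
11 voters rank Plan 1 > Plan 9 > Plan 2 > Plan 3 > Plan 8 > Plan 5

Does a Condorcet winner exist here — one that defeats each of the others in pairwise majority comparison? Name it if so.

Head-to-head results (47 voters total):
Plan 1 vs Plan 9: Plan 1 wins 26–21.
Plan 1 vs Plan 3: Plan 1 wins 47–0.
Plan 1 vs Plan 5: Plan 5 wins 26–21.
Plan 1 vs Plan 2: Plan 2 wins 36–11.
Plan 1 vs Plan 8: Plan 8 wins 25–22.
Plan 9 vs Plan 3: Plan 9 wins 37–10.
Plan 9 vs Plan 5: Plan 9 wins 27–20.
Plan 9 vs Plan 2: Plan 2 wins 36–11.
Plan 9 vs Plan 8: Plan 8 wins 25–22.
Plan 3 vs Plan 5: Plan 5 wins 26–21.
Plan 3 vs Plan 2: Plan 2 wins 47–0.
Plan 3 vs Plan 8: Plan 8 wins 30–17.
Plan 5 vs Plan 2: Plan 2 wins 42–5.
Plan 5 vs Plan 8: Plan 8 wins 27–20.
Plan 2 vs Plan 8: Plan 2 wins 35–12.
Plan 2 beats each rival — Plan 1 (36–11), Plan 9 (36–11), Plan 3 (47–0), Plan 5 (42–5), Plan 8 (35–12) — so Plan 2 is the Condorcet winner.

Plan 2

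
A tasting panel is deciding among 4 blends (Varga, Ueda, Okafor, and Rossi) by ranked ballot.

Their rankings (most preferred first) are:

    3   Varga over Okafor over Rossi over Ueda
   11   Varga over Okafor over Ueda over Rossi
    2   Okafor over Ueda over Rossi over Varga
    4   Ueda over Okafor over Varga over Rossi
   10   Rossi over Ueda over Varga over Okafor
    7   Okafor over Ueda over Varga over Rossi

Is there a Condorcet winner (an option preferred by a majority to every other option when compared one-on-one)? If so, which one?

There is no Condorcet winner

Head-to-head results (37 voters total):
Varga vs Ueda: Ueda wins 23–14.
Varga vs Okafor: Varga wins 24–13.
Varga vs Rossi: Varga wins 25–12.
Ueda vs Okafor: Okafor wins 23–14.
Ueda vs Rossi: Ueda wins 24–13.
Okafor vs Rossi: Okafor wins 27–10.
No candidate beats all others: Varga beats Okafor beats Ueda beats Varga, a majority cycle.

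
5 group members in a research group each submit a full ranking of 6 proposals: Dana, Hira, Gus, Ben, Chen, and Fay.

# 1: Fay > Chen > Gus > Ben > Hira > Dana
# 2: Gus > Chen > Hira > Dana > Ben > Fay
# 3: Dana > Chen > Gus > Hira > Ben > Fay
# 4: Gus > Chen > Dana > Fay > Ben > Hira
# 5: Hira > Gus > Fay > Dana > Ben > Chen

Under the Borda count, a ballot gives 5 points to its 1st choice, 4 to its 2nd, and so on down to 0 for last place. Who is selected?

Borda scores:
  Dana: 0 + 2 + 5 + 3 + 2 = 12
  Hira: 1 + 3 + 2 + 0 + 5 = 11
  Gus: 3 + 5 + 3 + 5 + 4 = 20
  Ben: 2 + 1 + 1 + 1 + 1 = 6
  Chen: 4 + 4 + 4 + 4 + 0 = 16
  Fay: 5 + 0 + 0 + 2 + 3 = 10
Gus has the highest total.

Gus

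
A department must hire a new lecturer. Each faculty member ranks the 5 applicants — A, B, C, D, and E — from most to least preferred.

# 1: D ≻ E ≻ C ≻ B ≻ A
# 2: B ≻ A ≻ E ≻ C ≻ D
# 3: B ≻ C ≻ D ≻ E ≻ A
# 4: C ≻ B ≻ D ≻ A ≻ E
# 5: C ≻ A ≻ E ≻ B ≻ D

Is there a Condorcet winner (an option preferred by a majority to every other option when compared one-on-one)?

Yes

Head-to-head results (5 voters total):
A vs B: B wins 4–1.
A vs C: C wins 4–1.
A vs D: D wins 3–2.
A vs E: A wins 3–2.
B vs C: C wins 3–2.
B vs D: B wins 4–1.
B vs E: B wins 3–2.
C vs D: C wins 4–1.
C vs E: C wins 3–2.
D vs E: D wins 3–2.
C beats each rival — A (4–1), B (3–2), D (4–1), E (3–2) — so C is the Condorcet winner.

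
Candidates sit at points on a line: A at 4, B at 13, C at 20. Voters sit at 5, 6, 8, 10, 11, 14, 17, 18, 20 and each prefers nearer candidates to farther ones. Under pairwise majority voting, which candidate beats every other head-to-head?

With single-peaked preferences on a line, the Condorcet winner is the candidate closest to the median voter.
The median voter (position 11) is closest to B at 13.
Check: B vs C — voters closer to B: 6 of 9.

B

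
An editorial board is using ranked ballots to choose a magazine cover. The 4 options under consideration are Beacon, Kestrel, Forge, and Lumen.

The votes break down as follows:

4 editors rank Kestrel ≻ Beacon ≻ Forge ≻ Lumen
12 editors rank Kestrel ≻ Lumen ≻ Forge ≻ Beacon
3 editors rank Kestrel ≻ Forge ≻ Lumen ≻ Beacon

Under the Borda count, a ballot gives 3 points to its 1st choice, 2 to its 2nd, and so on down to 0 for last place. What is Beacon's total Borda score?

8

Borda scores:
  Beacon: 4·2 + 12·0 + 3·0 = 8
  Kestrel: 4·3 + 12·3 + 3·3 = 57
  Forge: 4·1 + 12·1 + 3·2 = 22
  Lumen: 4·0 + 12·2 + 3·1 = 27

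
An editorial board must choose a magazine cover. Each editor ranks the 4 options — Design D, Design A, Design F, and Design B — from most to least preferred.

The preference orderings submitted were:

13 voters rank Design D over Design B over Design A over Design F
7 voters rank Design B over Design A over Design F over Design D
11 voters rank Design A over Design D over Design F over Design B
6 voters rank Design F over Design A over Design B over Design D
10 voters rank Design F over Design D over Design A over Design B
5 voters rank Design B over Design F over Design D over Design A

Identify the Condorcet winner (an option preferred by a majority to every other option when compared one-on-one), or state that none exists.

Head-to-head results (52 voters total):
Design D vs Design A: Design D wins 28–24.
Design D vs Design F: Design F wins 28–24.
Design D vs Design B: Design D wins 34–18.
Design A vs Design F: Design A wins 31–21.
Design A vs Design B: Design A wins 27–25.
Design F vs Design B: Design F wins 27–25.
No candidate beats all others: Design D beats Design A beats Design F beats Design D, a majority cycle.

No Condorcet winner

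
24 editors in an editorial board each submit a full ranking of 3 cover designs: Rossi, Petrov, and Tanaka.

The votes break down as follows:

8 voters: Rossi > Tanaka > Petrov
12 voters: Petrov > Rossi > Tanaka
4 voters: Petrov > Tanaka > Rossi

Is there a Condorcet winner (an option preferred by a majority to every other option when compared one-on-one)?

Head-to-head results (24 voters total):
Rossi vs Petrov: Petrov wins 16–8.
Rossi vs Tanaka: Rossi wins 20–4.
Petrov vs Tanaka: Petrov wins 16–8.
Petrov beats each rival — Rossi (16–8), Tanaka (16–8) — so Petrov is the Condorcet winner.

Yes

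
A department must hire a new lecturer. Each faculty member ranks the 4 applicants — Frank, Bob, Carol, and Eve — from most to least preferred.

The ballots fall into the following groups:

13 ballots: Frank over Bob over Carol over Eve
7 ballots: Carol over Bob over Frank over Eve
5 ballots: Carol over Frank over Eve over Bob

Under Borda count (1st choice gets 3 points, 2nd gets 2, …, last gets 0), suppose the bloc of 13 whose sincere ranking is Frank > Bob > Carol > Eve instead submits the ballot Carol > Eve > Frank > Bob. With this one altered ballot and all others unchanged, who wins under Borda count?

Borda totals with the altered ballot: Frank 30, Bob 14, Carol 75, Eve 31.
The switch changes the winner from Frank to Carol.

Carol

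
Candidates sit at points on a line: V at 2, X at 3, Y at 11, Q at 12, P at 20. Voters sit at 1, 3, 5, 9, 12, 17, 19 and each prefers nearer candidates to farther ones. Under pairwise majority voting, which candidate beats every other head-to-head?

With single-peaked preferences on a line, the Condorcet winner is the candidate closest to the median voter.
The median voter (position 9) is closest to Y at 11.
Check: Y vs V — voters closer to Y: 4 of 7.

Y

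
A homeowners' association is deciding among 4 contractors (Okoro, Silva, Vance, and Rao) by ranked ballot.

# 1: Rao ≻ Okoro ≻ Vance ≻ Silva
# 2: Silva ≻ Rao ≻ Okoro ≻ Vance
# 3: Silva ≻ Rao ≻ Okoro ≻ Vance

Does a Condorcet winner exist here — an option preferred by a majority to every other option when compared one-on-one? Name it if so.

Head-to-head results (3 voters total):
Okoro vs Silva: Silva wins 2–1.
Okoro vs Vance: Okoro wins 3–0.
Okoro vs Rao: Rao wins 3–0.
Silva vs Vance: Silva wins 2–1.
Silva vs Rao: Silva wins 2–1.
Vance vs Rao: Rao wins 3–0.
Silva beats each rival — Okoro (2–1), Vance (2–1), Rao (2–1) — so Silva is the Condorcet winner.

Silva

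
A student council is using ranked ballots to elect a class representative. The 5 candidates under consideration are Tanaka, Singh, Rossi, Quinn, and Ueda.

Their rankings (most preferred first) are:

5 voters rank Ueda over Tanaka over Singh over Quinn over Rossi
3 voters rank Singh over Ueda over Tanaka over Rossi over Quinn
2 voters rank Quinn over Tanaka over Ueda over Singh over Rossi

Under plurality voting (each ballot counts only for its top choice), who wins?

First-place vote totals:
  Tanaka: 0
  Singh: 3
  Rossi: 0
  Quinn: 2
  Ueda: 5
Ueda has the most first-place votes.

Ueda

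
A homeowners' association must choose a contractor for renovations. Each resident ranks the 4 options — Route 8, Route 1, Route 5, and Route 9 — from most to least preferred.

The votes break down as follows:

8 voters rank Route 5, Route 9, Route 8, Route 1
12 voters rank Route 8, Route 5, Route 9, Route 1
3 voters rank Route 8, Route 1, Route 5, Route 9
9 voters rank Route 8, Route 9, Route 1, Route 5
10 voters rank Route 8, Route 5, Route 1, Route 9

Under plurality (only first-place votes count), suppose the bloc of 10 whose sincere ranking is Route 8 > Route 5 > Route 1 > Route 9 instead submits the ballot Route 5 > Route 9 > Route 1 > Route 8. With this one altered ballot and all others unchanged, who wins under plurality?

First-place totals with the altered ballot: Route 8 24, Route 1 0, Route 5 18, Route 9 0.
The winner is unchanged: still Route 8.

Route 8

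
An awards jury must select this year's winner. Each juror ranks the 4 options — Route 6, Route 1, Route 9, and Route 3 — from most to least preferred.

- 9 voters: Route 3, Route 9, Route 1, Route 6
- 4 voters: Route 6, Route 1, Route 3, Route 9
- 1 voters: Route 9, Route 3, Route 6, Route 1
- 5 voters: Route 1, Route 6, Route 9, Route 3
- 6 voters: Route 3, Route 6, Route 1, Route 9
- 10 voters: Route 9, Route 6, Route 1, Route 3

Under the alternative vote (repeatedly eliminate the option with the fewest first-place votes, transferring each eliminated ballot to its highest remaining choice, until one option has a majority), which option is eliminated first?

Route 6

Round 1: Route 3 15, Route 9 11, Route 1 5, Route 6 4. Route 6 has the fewest and is eliminated.
Round 2: Route 3 15, Route 9 11, Route 1 9. Route 1 has the fewest and is eliminated.
Round 3: Route 3 19, Route 9 16. Route 3 has a majority.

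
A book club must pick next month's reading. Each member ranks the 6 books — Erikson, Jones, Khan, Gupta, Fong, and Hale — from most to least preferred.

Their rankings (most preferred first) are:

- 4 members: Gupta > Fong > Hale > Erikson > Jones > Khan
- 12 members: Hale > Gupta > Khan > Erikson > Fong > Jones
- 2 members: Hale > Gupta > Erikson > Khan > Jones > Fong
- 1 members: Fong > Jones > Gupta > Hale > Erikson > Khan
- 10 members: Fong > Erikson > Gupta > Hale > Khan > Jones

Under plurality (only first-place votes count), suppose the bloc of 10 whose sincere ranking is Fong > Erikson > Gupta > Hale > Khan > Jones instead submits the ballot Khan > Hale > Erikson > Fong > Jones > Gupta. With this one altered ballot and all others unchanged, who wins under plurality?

Hale

First-place totals with the altered ballot: Erikson 0, Jones 0, Khan 10, Gupta 4, Fong 1, Hale 14.
The winner is unchanged: still Hale.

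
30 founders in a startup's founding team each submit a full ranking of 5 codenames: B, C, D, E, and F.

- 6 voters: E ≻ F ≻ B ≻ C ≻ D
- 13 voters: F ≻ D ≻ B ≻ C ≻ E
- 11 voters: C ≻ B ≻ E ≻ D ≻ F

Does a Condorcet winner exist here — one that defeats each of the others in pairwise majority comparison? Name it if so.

Head-to-head results (30 voters total):
B vs C: B wins 19–11.
B vs D: B wins 17–13.
B vs E: B wins 24–6.
B vs F: F wins 19–11.
C vs D: C wins 17–13.
C vs E: C wins 24–6.
C vs F: F wins 19–11.
D vs E: E wins 17–13.
D vs F: F wins 19–11.
E vs F: E wins 17–13.
No candidate beats all others: B beats E beats F beats B, a majority cycle.

None — there is no Condorcet winner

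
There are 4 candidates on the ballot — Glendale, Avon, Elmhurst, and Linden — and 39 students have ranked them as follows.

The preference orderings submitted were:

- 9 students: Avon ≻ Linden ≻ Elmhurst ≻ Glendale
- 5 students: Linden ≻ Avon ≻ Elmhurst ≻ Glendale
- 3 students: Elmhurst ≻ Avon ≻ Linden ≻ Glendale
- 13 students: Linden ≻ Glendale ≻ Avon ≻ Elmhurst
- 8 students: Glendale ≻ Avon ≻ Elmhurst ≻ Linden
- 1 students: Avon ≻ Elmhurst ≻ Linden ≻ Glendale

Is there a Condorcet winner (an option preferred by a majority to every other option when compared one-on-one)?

No

Head-to-head results (39 voters total):
Glendale vs Avon: Glendale wins 21–18.
Glendale vs Elmhurst: Glendale wins 21–18.
Glendale vs Linden: Linden wins 31–8.
Avon vs Elmhurst: Avon wins 36–3.
Avon vs Linden: Avon wins 21–18.
Elmhurst vs Linden: Linden wins 27–12.
No candidate beats all others: Glendale beats Avon beats Linden beats Glendale, a majority cycle.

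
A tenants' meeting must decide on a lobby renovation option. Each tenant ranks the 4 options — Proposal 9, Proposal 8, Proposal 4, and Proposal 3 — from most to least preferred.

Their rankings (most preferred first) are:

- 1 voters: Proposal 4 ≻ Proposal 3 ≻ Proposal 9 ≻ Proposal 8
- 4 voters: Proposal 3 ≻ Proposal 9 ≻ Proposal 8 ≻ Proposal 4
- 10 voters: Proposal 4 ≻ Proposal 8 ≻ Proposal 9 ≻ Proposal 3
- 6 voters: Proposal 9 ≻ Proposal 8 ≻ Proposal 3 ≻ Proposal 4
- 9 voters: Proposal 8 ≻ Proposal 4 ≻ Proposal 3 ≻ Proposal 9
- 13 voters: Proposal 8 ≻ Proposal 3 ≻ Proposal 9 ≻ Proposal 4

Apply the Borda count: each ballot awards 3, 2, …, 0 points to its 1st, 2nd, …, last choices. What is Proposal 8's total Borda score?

102

Borda scores:
  Proposal 9: 1 + 4·2 + 10·1 + 6·3 + 9·0 + 13·1 = 50
  Proposal 8: 0 + 4·1 + 10·2 + 6·2 + 9·3 + 13·3 = 102
  Proposal 4: 3 + 4·0 + 10·3 + 6·0 + 9·2 + 13·0 = 51
  Proposal 3: 2 + 4·3 + 10·0 + 6·1 + 9·1 + 13·2 = 55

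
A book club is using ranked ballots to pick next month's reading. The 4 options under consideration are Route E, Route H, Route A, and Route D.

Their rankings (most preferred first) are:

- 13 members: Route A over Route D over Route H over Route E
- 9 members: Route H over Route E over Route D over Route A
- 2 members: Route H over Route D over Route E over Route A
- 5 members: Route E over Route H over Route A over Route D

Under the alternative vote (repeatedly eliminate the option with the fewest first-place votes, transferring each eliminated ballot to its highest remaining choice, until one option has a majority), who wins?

Round 1: Route A 13, Route H 11, Route E 5, Route D 0. Route D has the fewest and is eliminated.
Round 2: Route A 13, Route H 11, Route E 5. Route E has the fewest and is eliminated.
Round 3: Route H 16, Route A 13. Route H has a majority.

Route H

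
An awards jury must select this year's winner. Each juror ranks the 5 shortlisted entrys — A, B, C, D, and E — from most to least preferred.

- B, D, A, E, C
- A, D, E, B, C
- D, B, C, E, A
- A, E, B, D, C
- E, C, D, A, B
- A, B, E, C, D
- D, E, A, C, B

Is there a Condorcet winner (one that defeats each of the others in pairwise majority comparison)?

Head-to-head results (7 voters total):
A vs B: A wins 5–2.
A vs C: A wins 5–2.
A vs D: D wins 4–3.
A vs E: A wins 4–3.
B vs C: B wins 5–2.
B vs D: D wins 4–3.
B vs E: E wins 4–3.
C vs D: D wins 5–2.
C vs E: E wins 6–1.
D vs E: D wins 4–3.
D beats each rival — A (4–3), B (4–3), C (5–2), E (4–3) — so D is the Condorcet winner.

Yes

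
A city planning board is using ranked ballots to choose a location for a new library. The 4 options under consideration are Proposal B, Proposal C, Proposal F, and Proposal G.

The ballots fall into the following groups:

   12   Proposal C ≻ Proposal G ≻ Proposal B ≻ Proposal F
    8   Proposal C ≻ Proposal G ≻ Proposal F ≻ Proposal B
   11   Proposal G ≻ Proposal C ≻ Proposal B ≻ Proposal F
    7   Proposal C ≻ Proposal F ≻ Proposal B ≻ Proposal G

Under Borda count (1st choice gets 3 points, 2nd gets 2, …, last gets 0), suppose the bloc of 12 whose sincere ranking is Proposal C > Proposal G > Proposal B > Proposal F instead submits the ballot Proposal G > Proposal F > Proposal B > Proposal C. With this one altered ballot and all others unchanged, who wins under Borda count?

Proposal G

Borda totals with the altered ballot: Proposal B 30, Proposal C 67, Proposal F 46, Proposal G 85.
The switch changes the winner from Proposal C to Proposal G.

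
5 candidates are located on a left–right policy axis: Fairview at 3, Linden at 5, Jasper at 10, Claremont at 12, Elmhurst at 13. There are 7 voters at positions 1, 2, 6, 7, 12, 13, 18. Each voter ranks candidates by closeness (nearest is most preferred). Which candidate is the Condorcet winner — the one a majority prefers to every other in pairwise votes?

With single-peaked preferences on a line, the Condorcet winner is the candidate closest to the median voter.
The median voter (position 7) is closest to Linden at 5.
Check: Linden vs Claremont — voters closer to Linden: 4 of 7.

Linden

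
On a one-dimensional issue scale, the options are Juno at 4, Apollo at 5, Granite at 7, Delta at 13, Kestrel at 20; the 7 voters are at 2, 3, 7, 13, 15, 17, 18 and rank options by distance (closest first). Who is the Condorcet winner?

With single-peaked preferences on a line, the Condorcet winner is the candidate closest to the median voter.
The median voter (position 13) is closest to Delta at 13.
Check: Delta vs Apollo — voters closer to Delta: 4 of 7.

Delta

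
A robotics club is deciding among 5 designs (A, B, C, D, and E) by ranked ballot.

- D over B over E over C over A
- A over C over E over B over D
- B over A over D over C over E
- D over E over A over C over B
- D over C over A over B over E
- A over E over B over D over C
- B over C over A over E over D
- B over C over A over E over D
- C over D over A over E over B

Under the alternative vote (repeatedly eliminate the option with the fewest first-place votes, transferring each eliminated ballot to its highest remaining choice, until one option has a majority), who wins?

Round 1: B 3, D 3, A 2, C 1, E 0. E has the fewest and is eliminated.
Round 2: B 3, D 3, A 2, C 1. C has the fewest and is eliminated.
Round 3: D 4, B 3, A 2. A has the fewest and is eliminated.
Round 4: B 5, D 4. B has a majority.

B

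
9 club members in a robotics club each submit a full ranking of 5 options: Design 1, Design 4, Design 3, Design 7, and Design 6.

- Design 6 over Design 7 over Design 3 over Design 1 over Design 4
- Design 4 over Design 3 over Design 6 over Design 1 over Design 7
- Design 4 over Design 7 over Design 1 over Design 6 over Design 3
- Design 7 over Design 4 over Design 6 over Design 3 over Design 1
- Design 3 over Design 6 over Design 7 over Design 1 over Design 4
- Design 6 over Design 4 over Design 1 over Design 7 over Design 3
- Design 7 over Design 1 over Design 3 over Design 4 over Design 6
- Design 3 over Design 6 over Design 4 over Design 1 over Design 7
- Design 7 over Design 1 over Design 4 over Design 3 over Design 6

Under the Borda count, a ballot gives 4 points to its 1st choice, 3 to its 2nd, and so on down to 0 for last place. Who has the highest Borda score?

Design 7

Borda scores:
  Design 1: 1 + 1 + 2 + 0 + 1 + 2 + 3 + 1 + 3 = 14
  Design 4: 0 + 4 + 4 + 3 + 0 + 3 + 1 + 2 + 2 = 19
  Design 3: 2 + 3 + 0 + 1 + 4 + 0 + 2 + 4 + 1 = 17
  Design 7: 3 + 0 + 3 + 4 + 2 + 1 + 4 + 0 + 4 = 21
  Design 6: 4 + 2 + 1 + 2 + 3 + 4 + 0 + 3 + 0 = 19
Design 7 has the highest total.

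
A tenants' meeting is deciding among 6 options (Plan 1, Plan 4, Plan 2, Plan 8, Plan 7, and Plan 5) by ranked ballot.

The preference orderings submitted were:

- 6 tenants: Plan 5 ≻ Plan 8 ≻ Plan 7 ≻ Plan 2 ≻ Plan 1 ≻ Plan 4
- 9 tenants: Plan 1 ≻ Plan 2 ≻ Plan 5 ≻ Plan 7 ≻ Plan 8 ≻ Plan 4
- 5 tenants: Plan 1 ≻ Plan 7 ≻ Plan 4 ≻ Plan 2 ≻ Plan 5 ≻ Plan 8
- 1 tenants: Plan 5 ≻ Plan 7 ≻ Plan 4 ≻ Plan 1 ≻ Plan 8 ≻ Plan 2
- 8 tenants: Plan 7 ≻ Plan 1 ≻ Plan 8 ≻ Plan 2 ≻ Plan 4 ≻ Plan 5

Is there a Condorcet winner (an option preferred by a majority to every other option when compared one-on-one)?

Head-to-head results (29 voters total):
Plan 1 vs Plan 4: Plan 1 wins 28–1.
Plan 1 vs Plan 2: Plan 1 wins 23–6.
Plan 1 vs Plan 8: Plan 1 wins 23–6.
Plan 1 vs Plan 7: Plan 7 wins 15–14.
Plan 1 vs Plan 5: Plan 1 wins 22–7.
Plan 4 vs Plan 2: Plan 2 wins 23–6.
Plan 4 vs Plan 8: Plan 8 wins 23–6.
Plan 4 vs Plan 7: Plan 7 wins 29–0.
Plan 4 vs Plan 5: Plan 5 wins 16–13.
Plan 2 vs Plan 8: Plan 8 wins 15–14.
Plan 2 vs Plan 7: Plan 7 wins 20–9.
Plan 2 vs Plan 5: Plan 2 wins 22–7.
Plan 8 vs Plan 7: Plan 7 wins 23–6.
Plan 8 vs Plan 5: Plan 5 wins 21–8.
Plan 7 vs Plan 5: Plan 5 wins 16–13.
No candidate beats all others: Plan 1 beats Plan 5 beats Plan 7 beats Plan 1, a majority cycle.

No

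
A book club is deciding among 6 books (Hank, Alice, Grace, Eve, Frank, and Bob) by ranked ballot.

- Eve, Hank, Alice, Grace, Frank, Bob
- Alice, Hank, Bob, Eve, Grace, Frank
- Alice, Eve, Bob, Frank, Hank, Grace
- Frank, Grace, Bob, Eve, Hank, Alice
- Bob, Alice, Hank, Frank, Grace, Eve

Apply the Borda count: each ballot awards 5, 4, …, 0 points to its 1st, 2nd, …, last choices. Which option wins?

Alice

Borda scores:
  Hank: 4 + 4 + 1 + 1 + 3 = 13
  Alice: 3 + 5 + 5 + 0 + 4 = 17
  Grace: 2 + 1 + 0 + 4 + 1 = 8
  Eve: 5 + 2 + 4 + 2 + 0 = 13
  Frank: 1 + 0 + 2 + 5 + 2 = 10
  Bob: 0 + 3 + 3 + 3 + 5 = 14
Alice has the highest total.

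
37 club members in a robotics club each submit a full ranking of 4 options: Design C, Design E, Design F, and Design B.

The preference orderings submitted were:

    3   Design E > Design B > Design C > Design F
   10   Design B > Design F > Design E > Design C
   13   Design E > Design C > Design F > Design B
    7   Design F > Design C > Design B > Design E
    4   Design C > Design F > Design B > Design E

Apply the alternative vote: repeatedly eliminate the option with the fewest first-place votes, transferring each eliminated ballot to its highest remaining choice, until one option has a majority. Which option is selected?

Round 1: Design E 16, Design B 10, Design F 7, Design C 4. Design C has the fewest and is eliminated.
Round 2: Design E 16, Design F 11, Design B 10. Design B has the fewest and is eliminated.
Round 3: Design F 21, Design E 16. Design F has a majority.

Design F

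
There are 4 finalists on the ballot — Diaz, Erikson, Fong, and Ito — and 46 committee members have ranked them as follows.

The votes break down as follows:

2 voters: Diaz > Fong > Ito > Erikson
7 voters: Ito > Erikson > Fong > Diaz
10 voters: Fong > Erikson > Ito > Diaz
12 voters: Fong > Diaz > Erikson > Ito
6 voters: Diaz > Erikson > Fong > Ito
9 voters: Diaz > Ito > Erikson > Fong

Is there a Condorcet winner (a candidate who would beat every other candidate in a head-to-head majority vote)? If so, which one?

Head-to-head results (46 voters total):
Diaz vs Erikson: Diaz wins 29–17.
Diaz vs Fong: Fong wins 29–17.
Diaz vs Ito: Diaz wins 29–17.
Erikson vs Fong: Fong wins 24–22.
Erikson vs Ito: Erikson wins 28–18.
Fong vs Ito: Fong wins 30–16.
Fong beats each rival — Diaz (29–17), Erikson (24–22), Ito (30–16) — so Fong is the Condorcet winner.

Fong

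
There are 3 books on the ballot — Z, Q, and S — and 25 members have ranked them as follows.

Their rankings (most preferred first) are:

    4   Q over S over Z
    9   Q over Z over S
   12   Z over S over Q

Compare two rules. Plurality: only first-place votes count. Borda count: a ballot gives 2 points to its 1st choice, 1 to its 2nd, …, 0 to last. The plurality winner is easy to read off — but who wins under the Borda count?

Z

Plurality first-place counts: Z 12, Q 13, S 0 → Q.
Borda totals: Z 33, Q 26, S 16 → Z.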